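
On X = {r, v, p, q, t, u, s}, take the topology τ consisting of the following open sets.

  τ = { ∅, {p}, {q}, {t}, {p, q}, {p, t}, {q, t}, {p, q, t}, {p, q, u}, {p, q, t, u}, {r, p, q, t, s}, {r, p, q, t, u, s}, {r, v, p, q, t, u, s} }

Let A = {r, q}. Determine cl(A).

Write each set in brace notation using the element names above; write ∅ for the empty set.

{r, v, q, u, s}

complement {v, p, t, u, s}; its interior {p, t}; cl(A) = X∖{p, t} = {r, v, q, u, s}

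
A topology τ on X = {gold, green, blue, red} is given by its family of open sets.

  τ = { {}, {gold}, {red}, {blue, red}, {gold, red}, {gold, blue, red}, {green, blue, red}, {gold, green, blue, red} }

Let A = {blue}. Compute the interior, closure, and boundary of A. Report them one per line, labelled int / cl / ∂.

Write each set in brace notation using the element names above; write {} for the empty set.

U open, U⊆A: {}. int(A) = ⋃ = {}
X∖A={gold, green, red}, int(X∖A)={gold, red}, hence cl(A)={green, blue}
∂A: remove int from cl → {green, blue}

int(A) = {}
cl(A)  = {green, blue}
∂A     = {green, blue}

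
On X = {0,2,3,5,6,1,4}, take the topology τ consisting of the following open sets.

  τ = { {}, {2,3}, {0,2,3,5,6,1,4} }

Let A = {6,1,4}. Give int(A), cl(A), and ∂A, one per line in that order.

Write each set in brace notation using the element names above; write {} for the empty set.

int(A) = {}
cl(A)  = {0,5,6,1,4}
∂A     = {0,5,6,1,4}

U open, U⊆A: {}. int(A) = ⋃ = {}
X∖A={0,2,3,5}, int(X∖A)={2,3}, hence cl(A)={0,5,6,1,4}
∂A: remove int from cl → {0,5,6,1,4}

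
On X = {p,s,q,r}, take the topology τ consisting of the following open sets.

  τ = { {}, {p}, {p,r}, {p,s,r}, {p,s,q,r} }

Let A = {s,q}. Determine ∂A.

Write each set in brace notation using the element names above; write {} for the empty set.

{s,q}

U open, U⊆A: {}. int(A) = ⋃ = {}
X∖A={p,r}, int(X∖A)={p,r}, hence cl(A)={s,q}
∂A: remove int from cl → {s,q}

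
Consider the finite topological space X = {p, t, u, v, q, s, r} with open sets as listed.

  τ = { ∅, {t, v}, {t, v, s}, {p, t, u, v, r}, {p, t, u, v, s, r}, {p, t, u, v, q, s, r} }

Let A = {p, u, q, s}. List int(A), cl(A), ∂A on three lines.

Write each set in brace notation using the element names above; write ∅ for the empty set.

interior: largest open inside A is ∅ (from ∅)
cl via duality: int({t, v, r}) = {t, v}, so X∖{t, v} = {p, u, q, s, r}
cl∖int = {p, u, q, s, r}

int(A) = ∅
cl(A)  = {p, u, q, s, r}
∂A     = {p, u, q, s, r}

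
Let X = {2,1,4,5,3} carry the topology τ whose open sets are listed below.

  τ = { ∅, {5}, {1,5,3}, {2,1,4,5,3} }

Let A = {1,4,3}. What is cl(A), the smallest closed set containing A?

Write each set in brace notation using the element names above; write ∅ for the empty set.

{2,1,4,3}

closure: X∖int(X∖A) = X∖{5} = {2,1,4,3}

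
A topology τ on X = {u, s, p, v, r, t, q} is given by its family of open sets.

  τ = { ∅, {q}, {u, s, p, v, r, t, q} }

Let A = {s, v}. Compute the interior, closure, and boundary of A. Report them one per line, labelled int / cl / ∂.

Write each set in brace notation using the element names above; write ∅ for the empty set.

int(A) = ∅
cl(A)  = {u, s, p, v, r, t}
∂A     = {u, s, p, v, r, t}

opens ⊆ A: ∅; union → int = ∅
complement {u, p, r, t, q}; its interior {q}; cl(A) = X∖{q} = {u, s, p, v, r, t}
boundary = {u, s, p, v, r, t} ∖ ∅ = {u, s, p, v, r, t}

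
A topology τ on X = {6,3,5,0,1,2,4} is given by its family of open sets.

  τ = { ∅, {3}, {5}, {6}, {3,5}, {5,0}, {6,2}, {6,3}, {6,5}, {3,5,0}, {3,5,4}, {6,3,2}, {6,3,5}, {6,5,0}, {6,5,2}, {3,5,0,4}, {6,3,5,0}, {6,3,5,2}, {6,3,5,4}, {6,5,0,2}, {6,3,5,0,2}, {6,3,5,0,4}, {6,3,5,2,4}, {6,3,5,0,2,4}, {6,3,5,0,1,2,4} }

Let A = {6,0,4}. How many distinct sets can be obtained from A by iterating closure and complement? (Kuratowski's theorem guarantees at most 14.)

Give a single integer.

10

closure: X∖int(X∖A) = X∖{3,5} = {6,0,1,2,4}
Let k=closure and c=complement:
  1. A     = {6,0,4}
  2. kA    = {6,0,1,2,4}
  3. cA    = {3,5,1,2}
  4. ckA   = {3,5}
  5. kcA   = {3,5,0,1,2,4}
  6. kckA  = {3,5,0,1,4}
  7. ckcA  = {6}
  8. ckckA = {6,2}
  9. kckcA = {6,1,2}
  10. ckckcA = {3,5,0,4}
— saturated at 10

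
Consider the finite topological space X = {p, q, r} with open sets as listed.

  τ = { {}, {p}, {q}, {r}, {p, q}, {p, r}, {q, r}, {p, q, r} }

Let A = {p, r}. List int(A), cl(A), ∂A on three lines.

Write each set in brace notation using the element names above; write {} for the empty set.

int(A) = {p, r}
cl(A)  = {p, r}
∂A     = {}

open subsets of A: {}, {r}, {p}, {p, r}; so int(A) = {p, r}
closure: X∖int(X∖A) = X∖{q} = {p, r}
∂A = {p, r} minus {p, r} = {}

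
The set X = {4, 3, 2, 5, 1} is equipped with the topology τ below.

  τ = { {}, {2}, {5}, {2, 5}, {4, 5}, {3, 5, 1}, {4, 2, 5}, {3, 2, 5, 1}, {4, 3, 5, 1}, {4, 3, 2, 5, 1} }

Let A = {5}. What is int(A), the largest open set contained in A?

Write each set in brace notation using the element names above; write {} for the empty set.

U open, U⊆A: {}, {5}. int(A) = ⋃ = {5}

{5}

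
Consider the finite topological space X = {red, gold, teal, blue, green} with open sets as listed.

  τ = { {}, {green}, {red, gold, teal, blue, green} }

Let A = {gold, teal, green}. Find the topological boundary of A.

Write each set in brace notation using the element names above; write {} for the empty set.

opens ⊆ A: {}, {green}; union → int = {green}
complement {red, blue}; its interior {}; cl(A) = X∖{} = {red, gold, teal, blue, green}
boundary = {red, gold, teal, blue, green} ∖ {green} = {red, gold, teal, blue}

{red, gold, teal, blue}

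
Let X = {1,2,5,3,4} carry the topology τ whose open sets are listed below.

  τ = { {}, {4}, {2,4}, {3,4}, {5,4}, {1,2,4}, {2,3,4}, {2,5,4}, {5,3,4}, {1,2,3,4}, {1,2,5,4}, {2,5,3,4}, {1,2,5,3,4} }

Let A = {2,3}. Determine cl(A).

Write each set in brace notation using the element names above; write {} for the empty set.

{1,2,3}

cl via duality: int({1,5,4}) = {5,4}, so X∖{5,4} = {1,2,3}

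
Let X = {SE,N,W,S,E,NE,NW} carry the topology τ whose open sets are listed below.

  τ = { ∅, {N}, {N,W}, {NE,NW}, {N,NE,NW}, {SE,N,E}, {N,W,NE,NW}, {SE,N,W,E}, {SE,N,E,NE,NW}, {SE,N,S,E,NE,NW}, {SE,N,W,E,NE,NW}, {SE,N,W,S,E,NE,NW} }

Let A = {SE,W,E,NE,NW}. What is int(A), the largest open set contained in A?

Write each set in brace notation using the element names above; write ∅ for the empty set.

{NE,NW}

U open, U⊆A: ∅, {NE,NW}. int(A) = ⋃ = {NE,NW}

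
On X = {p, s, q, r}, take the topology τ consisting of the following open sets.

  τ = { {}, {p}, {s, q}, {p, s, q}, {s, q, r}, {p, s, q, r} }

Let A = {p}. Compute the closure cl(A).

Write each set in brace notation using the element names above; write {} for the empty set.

{p}

closure: X∖int(X∖A) = X∖{s, q, r} = {p}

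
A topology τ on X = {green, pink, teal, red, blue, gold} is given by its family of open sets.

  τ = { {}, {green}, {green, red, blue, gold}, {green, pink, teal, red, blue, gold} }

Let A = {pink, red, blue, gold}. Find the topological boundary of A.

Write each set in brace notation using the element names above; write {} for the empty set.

interior: largest open inside A is {} (from {})
cl via duality: int({green, teal}) = {green}, so X∖{green} = {pink, teal, red, blue, gold}
cl∖int = {pink, teal, red, blue, gold}

{pink, teal, red, blue, gold}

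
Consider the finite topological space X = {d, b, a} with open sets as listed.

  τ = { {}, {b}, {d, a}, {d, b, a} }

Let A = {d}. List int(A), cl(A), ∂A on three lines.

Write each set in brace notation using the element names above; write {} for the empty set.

U open, U⊆A: {}. int(A) = ⋃ = {}
X∖A={b, a}, int(X∖A)={b}, hence cl(A)={d, a}
∂A: remove int from cl → {d, a}

int(A) = {}
cl(A)  = {d, a}
∂A     = {d, a}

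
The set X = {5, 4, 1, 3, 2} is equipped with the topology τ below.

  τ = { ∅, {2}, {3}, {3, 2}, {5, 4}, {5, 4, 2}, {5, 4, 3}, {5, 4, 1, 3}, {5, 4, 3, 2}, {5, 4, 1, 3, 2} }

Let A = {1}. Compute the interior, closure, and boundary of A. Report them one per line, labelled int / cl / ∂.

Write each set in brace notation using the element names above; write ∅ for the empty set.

int(A) = ∅
cl(A)  = {1}
∂A     = {1}

U open, U⊆A: ∅. int(A) = ⋃ = ∅
X∖A={5, 4, 3, 2}, int(X∖A)={5, 4, 3, 2}, hence cl(A)={1}
∂A: remove int from cl → {1}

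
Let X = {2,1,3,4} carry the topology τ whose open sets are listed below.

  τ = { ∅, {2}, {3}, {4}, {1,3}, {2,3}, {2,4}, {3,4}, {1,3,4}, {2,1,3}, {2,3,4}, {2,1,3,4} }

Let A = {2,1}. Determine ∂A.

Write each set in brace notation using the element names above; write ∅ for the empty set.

open subsets of A: ∅, {2}; so int(A) = {2}
closure: X∖int(X∖A) = X∖{3,4} = {2,1}
∂A = {2,1} minus {2} = {1}

{1}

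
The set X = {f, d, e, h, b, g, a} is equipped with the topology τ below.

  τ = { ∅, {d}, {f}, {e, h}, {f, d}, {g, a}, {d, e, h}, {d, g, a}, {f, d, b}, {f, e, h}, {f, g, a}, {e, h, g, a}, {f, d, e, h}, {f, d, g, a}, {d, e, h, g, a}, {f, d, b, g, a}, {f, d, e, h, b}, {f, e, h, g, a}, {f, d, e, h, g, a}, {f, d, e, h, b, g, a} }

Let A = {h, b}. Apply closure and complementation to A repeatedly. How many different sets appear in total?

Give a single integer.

8

cl via duality: int({f, d, e, g, a}) = {f, d, g, a}, so X∖{f, d, g, a} = {e, h, b}
Write k for closure, c for complement:
  1. A     = {h, b}
  2. kA    = {e, h, b}
  3. cA    = {f, d, e, g, a}
  4. ckA   = {f, d, g, a}
  5. kcA   = {f, d, e, h, b, g, a}
  6. kckA  = {f, d, b, g, a}
  7. ckcA  = ∅
  8. ckckA = {e, h}
applying k or c yields no new set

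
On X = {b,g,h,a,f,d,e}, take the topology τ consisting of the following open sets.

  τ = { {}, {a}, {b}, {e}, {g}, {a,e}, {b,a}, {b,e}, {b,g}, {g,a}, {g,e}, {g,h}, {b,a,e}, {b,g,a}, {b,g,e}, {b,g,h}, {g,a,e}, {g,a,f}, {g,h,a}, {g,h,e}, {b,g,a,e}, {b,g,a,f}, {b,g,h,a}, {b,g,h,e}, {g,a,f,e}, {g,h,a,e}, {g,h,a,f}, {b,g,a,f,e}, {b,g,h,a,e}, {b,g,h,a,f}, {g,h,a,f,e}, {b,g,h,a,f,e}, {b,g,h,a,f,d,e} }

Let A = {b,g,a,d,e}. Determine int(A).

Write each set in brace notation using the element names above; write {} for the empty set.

opens ⊆ A: {}, {e}, {b}, {a}, {g}, {a,e}, {b,g}, {g,a}, {g,e}, {b,a}, {b,e}, {b,a,e}, {g,a,e}, {b,g,e}, {b,g,a}, {b,g,a,e}; union → int = {b,g,a,e}

{b,g,a,e}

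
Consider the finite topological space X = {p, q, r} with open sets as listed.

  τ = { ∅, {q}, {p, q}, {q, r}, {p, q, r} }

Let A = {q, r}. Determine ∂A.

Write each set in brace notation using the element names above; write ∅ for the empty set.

{p}

open subsets of A: ∅, {q}, {q, r}; so int(A) = {q, r}
closure: X∖int(X∖A) = X∖∅ = {p, q, r}
∂A = {p, q, r} minus {q, r} = {p}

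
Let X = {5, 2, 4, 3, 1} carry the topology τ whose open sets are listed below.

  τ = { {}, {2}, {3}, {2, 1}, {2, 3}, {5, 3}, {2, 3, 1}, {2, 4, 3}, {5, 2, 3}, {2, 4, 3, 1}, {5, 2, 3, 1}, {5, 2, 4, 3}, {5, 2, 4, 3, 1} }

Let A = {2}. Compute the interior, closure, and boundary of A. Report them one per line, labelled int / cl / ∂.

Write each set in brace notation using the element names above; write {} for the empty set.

int(A) = {2}
cl(A)  = {2, 4, 1}
∂A     = {4, 1}

U open, U⊆A: {}, {2}. int(A) = ⋃ = {2}
X∖A={5, 4, 3, 1}, int(X∖A)={5, 3}, hence cl(A)={2, 4, 1}
∂A: remove int from cl → {4, 1}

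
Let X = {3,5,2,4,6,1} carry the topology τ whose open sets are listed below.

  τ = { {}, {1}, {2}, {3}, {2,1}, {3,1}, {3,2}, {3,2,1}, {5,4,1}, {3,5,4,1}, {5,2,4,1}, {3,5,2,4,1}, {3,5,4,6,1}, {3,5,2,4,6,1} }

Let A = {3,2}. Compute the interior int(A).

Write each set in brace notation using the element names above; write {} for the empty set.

U open, U⊆A: {}, {2}, {3}, {3,2}. int(A) = ⋃ = {3,2}

{3,2}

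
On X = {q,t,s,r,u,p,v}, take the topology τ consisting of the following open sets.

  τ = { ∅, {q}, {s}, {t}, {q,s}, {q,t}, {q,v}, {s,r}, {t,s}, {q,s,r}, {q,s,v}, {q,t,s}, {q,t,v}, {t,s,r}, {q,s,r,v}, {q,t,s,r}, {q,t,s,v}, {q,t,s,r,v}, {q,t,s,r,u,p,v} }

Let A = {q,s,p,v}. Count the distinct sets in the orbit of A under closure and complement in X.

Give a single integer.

X∖A={t,r,u}, int(X∖A)={t}, hence cl(A)={q,s,r,u,p,v}
Orbit (k=closure, c=complement):
  1. A     = {q,s,p,v}
  2. kA    = {q,s,r,u,p,v}
  3. cA    = {t,r,u}
  4. ckA   = {t}
  5. kcA   = {t,r,u,p}
  6. kckA  = {t,u,p}
  7. ckcA  = {q,s,v}
  8. ckckA = {q,s,r,v}
(closed under both — stop)

8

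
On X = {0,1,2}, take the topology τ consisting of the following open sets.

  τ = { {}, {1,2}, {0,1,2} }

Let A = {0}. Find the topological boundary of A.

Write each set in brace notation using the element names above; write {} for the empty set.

opens ⊆ A: {}; union → int = {}
complement {1,2}; its interior {1,2}; cl(A) = X∖{1,2} = {0}
boundary = {0} ∖ {} = {0}

{0}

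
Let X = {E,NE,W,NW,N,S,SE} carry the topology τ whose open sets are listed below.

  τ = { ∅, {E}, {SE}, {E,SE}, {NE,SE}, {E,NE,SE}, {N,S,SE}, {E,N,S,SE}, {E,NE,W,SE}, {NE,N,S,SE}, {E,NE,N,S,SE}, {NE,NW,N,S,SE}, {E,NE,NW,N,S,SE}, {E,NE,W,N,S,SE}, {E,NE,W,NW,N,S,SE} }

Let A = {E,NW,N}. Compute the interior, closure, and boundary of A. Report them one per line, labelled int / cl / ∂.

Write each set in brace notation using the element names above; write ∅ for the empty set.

int(A) = {E}
cl(A)  = {E,W,NW,N,S}
∂A     = {W,NW,N,S}

open subsets of A: ∅, {E}; so int(A) = {E}
closure: X∖int(X∖A) = X∖{NE,SE} = {E,W,NW,N,S}
∂A = {E,W,NW,N,S} minus {E} = {W,NW,N,S}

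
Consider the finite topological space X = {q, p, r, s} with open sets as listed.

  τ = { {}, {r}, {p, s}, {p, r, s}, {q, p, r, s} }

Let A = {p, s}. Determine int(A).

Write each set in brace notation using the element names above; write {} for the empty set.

opens ⊆ A: {}, {p, s}; union → int = {p, s}

{p, s}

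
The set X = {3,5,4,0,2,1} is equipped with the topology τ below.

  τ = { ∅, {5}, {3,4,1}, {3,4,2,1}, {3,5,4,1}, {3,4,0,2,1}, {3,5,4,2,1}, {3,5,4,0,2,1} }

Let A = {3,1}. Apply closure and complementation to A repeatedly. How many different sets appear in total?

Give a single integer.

6

X∖A={5,4,0,2}, int(X∖A)={5}, hence cl(A)={3,4,0,2,1}
Orbit (k=closure, c=complement):
  1. A     = {3,1}
  2. kA    = {3,4,0,2,1}
  3. cA    = {5,4,0,2}
  4. ckA   = {5}
  5. kcA   = {3,5,4,0,2,1}
  6. ckcA  = ∅
(closed under both — stop)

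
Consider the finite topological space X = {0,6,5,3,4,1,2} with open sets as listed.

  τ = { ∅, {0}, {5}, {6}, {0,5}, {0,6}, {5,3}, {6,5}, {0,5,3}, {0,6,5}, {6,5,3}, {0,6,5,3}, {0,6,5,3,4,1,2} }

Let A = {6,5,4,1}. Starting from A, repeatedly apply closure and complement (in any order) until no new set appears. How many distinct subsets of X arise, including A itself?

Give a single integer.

8

cl via duality: int({0,3,2}) = {0}, so X∖{0} = {6,5,3,4,1,2}
Write k for closure, c for complement:
  1. A     = {6,5,4,1}
  2. kA    = {6,5,3,4,1,2}
  3. cA    = {0,3,2}
  4. ckA   = {0}
  5. kcA   = {0,3,4,1,2}
  6. kckA  = {0,4,1,2}
  7. ckcA  = {6,5}
  8. ckckA = {6,5,3}
applying k or c yields no new set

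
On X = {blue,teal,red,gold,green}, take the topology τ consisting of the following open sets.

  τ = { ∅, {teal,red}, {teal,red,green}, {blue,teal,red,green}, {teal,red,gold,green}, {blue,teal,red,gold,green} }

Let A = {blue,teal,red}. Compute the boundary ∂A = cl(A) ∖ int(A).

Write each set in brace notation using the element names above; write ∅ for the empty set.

{blue,gold,green}

interior: largest open inside A is {teal,red} (from ∅, {teal,red})
cl via duality: int({gold,green}) = ∅, so X∖∅ = {blue,teal,red,gold,green}
cl∖int = {blue,gold,green}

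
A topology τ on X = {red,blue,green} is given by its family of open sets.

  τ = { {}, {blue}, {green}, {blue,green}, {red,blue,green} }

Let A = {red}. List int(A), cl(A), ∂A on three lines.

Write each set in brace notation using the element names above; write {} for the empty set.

U open, U⊆A: {}. int(A) = ⋃ = {}
X∖A={blue,green}, int(X∖A)={blue,green}, hence cl(A)={red}
∂A: remove int from cl → {red}

int(A) = {}
cl(A)  = {red}
∂A     = {red}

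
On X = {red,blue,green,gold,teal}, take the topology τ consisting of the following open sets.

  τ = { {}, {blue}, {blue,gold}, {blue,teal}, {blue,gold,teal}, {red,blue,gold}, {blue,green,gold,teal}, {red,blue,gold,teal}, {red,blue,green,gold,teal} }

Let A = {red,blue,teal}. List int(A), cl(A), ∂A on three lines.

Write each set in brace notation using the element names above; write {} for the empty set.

int(A) = {blue,teal}
cl(A)  = {red,blue,green,gold,teal}
∂A     = {red,green,gold}

interior: largest open inside A is {blue,teal} (from {}, {blue}, {blue,teal})
cl via duality: int({green,gold}) = {}, so X∖{} = {red,blue,green,gold,teal}
cl∖int = {red,green,gold}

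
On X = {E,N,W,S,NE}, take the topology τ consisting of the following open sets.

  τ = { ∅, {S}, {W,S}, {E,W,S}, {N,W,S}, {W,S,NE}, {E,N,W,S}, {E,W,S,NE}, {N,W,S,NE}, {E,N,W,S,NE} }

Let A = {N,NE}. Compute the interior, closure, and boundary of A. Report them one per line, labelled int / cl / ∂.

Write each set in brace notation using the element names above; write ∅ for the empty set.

int(A) = ∅
cl(A)  = {N,NE}
∂A     = {N,NE}

interior: largest open inside A is ∅ (from ∅)
cl via duality: int({E,W,S}) = {E,W,S}, so X∖{E,W,S} = {N,NE}
cl∖int = {N,NE}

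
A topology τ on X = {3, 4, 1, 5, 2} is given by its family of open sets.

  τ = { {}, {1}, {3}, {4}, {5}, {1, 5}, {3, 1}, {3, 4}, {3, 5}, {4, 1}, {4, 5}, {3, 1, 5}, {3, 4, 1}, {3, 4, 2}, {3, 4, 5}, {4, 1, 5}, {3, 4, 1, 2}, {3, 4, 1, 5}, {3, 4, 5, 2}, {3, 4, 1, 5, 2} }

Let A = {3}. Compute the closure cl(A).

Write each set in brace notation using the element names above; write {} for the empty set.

X∖A={4, 1, 5, 2}, int(X∖A)={4, 1, 5}, hence cl(A)={3, 2}

{3, 2}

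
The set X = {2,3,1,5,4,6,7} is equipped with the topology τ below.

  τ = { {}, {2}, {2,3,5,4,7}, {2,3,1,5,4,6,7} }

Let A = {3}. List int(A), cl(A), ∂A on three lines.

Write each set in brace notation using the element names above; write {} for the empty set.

opens ⊆ A: {}; union → int = {}
complement {2,1,5,4,6,7}; its interior {2}; cl(A) = X∖{2} = {3,1,5,4,6,7}
boundary = {3,1,5,4,6,7} ∖ {} = {3,1,5,4,6,7}

int(A) = {}
cl(A)  = {3,1,5,4,6,7}
∂A     = {3,1,5,4,6,7}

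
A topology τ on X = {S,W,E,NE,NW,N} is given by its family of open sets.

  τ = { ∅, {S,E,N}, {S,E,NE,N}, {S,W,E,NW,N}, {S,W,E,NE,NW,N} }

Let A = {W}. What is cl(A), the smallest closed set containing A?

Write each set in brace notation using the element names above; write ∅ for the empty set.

closure: X∖int(X∖A) = X∖{S,E,NE,N} = {W,NW}

{W,NW}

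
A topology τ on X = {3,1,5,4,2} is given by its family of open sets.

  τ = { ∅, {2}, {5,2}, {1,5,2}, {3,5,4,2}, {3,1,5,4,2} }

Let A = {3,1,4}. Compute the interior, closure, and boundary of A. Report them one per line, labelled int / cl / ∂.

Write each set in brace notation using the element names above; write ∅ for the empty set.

int(A) = ∅
cl(A)  = {3,1,4}
∂A     = {3,1,4}

open subsets of A: ∅; so int(A) = ∅
closure: X∖int(X∖A) = X∖{5,2} = {3,1,4}
∂A = {3,1,4} minus ∅ = {3,1,4}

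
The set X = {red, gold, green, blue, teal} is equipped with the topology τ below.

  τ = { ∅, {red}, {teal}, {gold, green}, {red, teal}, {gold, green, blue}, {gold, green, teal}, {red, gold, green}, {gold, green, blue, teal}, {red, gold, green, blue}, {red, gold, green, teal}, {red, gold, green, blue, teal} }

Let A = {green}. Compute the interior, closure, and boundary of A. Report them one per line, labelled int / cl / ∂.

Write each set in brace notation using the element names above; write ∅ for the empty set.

U open, U⊆A: ∅. int(A) = ⋃ = ∅
X∖A={red, gold, blue, teal}, int(X∖A)={red, teal}, hence cl(A)={gold, green, blue}
∂A: remove int from cl → {gold, green, blue}

int(A) = ∅
cl(A)  = {gold, green, blue}
∂A     = {gold, green, blue}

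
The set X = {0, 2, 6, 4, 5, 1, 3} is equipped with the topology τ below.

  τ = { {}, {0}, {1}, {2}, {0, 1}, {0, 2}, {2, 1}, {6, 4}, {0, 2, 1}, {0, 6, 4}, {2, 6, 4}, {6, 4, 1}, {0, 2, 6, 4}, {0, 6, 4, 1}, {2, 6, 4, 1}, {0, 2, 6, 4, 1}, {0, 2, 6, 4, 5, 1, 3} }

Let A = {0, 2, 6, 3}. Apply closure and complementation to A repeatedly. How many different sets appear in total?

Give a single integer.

10

complement {4, 5, 1}; its interior {1}; cl(A) = X∖{1} = {0, 2, 6, 4, 5, 3}
With k = closure, c = complement:
  1. A     = {0, 2, 6, 3}
  2. kA    = {0, 2, 6, 4, 5, 3}
  3. cA    = {4, 5, 1}
  4. ckA   = {1}
  5. kcA   = {6, 4, 5, 1, 3}
  6. kckA  = {5, 1, 3}
  7. ckcA  = {0, 2}
  8. ckckA = {0, 2, 6, 4}
  9. kckcA = {0, 2, 5, 3}
  10. ckckcA = {6, 4, 1}
k, c of each give nothing new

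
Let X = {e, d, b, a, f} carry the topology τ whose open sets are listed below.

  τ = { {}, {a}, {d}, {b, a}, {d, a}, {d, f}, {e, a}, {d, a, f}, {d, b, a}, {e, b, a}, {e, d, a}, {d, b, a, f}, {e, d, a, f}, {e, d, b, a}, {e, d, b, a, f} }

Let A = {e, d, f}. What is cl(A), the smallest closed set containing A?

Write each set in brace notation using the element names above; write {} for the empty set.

complement {b, a}; its interior {b, a}; cl(A) = X∖{b, a} = {e, d, f}

{e, d, f}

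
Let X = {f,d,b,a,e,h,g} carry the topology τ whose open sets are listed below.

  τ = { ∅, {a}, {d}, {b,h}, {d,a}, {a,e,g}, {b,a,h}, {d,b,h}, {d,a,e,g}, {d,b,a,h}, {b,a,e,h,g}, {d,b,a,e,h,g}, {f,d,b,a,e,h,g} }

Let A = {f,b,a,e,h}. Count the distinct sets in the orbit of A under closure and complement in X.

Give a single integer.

8

closure: X∖int(X∖A) = X∖{d} = {f,b,a,e,h,g}
Let k=closure and c=complement:
  1. A     = {f,b,a,e,h}
  2. kA    = {f,b,a,e,h,g}
  3. cA    = {d,g}
  4. ckA   = {d}
  5. kcA   = {f,d,e,g}
  6. kckA  = {f,d}
  7. ckcA  = {b,a,h}
  8. ckckA = {b,a,e,h,g}
— saturated at 8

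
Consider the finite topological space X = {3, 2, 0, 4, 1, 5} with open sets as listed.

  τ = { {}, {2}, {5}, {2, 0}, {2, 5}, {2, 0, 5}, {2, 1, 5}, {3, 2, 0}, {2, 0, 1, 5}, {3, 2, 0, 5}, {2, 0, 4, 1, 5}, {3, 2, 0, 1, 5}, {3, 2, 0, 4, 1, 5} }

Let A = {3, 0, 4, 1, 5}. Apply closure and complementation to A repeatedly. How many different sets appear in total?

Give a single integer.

6

complement {2}; its interior {2}; cl(A) = X∖{2} = {3, 0, 4, 1, 5}
With k = closure, c = complement:
  1. A     = {3, 0, 4, 1, 5}
  2. cA    = {2}
  3. kcA   = {3, 2, 0, 4, 1}
  4. ckcA  = {5}
  5. kckcA = {4, 1, 5}
  6. ckckcA = {3, 2, 0}
k, c of each give nothing new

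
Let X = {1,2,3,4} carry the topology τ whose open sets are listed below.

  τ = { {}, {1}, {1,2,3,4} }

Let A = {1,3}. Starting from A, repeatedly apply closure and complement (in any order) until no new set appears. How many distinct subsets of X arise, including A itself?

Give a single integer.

complement {2,4}; its interior {}; cl(A) = X∖{} = {1,2,3,4}
With k = closure, c = complement:
  1. A     = {1,3}
  2. kA    = {1,2,3,4}
  3. cA    = {2,4}
  4. ckA   = {}
  5. kcA   = {2,3,4}
  6. ckcA  = {1}
k, c of each give nothing new

6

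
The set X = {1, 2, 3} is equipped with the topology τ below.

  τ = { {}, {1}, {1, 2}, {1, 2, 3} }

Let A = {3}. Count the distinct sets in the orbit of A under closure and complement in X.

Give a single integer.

4

cl via duality: int({1, 2}) = {1, 2}, so X∖{1, 2} = {3}
Write k for closure, c for complement:
  1. A     = {3}
  2. cA    = {1, 2}
  3. kcA   = {1, 2, 3}
  4. ckcA  = {}
applying k or c yields no new set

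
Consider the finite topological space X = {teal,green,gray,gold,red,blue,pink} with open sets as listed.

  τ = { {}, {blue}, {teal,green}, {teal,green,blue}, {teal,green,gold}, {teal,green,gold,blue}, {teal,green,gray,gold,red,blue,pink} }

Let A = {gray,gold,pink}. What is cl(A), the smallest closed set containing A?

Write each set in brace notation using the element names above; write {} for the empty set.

complement {teal,green,red,blue}; its interior {teal,green,blue}; cl(A) = X∖{teal,green,blue} = {gray,gold,red,pink}

{gray,gold,red,pink}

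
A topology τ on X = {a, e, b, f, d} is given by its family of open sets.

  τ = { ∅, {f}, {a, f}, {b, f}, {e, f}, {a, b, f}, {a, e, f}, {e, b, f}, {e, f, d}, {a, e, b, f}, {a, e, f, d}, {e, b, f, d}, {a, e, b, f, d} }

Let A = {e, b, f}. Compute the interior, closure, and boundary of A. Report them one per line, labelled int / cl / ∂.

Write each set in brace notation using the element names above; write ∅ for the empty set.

int(A) = {e, b, f}
cl(A)  = {a, e, b, f, d}
∂A     = {a, d}

interior: largest open inside A is {e, b, f} (from ∅, {f}, {e, f}, {b, f}, {e, b, f})
cl via duality: int({a, d}) = ∅, so X∖∅ = {a, e, b, f, d}
cl∖int = {a, d}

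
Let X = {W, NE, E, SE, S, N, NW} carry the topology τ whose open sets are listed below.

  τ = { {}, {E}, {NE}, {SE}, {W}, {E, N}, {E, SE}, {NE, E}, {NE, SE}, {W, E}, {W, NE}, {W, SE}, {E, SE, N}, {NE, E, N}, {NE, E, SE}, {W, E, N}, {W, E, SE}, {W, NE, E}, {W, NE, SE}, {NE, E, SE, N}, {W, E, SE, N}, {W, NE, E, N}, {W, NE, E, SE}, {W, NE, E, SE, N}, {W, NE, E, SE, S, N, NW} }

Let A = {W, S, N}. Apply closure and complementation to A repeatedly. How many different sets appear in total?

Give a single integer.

X∖A={NE, E, SE, NW}, int(X∖A)={NE, E, SE}, hence cl(A)={W, S, N, NW}
Orbit (k=closure, c=complement):
  1. A     = {W, S, N}
  2. kA    = {W, S, N, NW}
  3. cA    = {NE, E, SE, NW}
  4. ckA   = {NE, E, SE}
  5. kcA   = {NE, E, SE, S, N, NW}
  6. ckcA  = {W}
  7. kckcA = {W, S, NW}
  8. ckckcA = {NE, E, SE, N}
(closed under both — stop)

8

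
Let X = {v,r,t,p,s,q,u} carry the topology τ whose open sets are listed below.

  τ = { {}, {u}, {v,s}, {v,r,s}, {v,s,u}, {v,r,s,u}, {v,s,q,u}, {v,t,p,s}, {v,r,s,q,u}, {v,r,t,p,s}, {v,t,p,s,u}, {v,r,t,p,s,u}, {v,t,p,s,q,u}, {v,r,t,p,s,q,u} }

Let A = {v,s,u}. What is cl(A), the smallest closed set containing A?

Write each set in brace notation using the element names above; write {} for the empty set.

closure: X∖int(X∖A) = X∖{} = {v,r,t,p,s,q,u}

{v,r,t,p,s,q,u}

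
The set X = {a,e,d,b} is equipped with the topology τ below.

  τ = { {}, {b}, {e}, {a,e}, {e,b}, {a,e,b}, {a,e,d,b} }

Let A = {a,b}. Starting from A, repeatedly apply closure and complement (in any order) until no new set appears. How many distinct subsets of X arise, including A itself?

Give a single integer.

8

closure: X∖int(X∖A) = X∖{e} = {a,d,b}
Let k=closure and c=complement:
  1. A     = {a,b}
  2. kA    = {a,d,b}
  3. cA    = {e,d}
  4. ckA   = {e}
  5. kcA   = {a,e,d}
  6. ckcA  = {b}
  7. kckcA = {d,b}
  8. ckckcA = {a,e}
— saturated at 8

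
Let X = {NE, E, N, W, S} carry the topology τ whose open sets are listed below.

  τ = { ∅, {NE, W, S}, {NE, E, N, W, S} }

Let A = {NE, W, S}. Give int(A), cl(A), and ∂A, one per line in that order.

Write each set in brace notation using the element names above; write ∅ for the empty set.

U open, U⊆A: ∅, {NE, W, S}. int(A) = ⋃ = {NE, W, S}
X∖A={E, N}, int(X∖A)=∅, hence cl(A)={NE, E, N, W, S}
∂A: remove int from cl → {E, N}

int(A) = {NE, W, S}
cl(A)  = {NE, E, N, W, S}
∂A     = {E, N}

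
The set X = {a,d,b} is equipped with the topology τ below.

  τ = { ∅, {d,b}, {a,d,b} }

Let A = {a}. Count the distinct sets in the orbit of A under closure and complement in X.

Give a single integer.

cl via duality: int({d,b}) = {d,b}, so X∖{d,b} = {a}
Write k for closure, c for complement:
  1. A     = {a}
  2. cA    = {d,b}
  3. kcA   = {a,d,b}
  4. ckcA  = ∅
applying k or c yields no new set

4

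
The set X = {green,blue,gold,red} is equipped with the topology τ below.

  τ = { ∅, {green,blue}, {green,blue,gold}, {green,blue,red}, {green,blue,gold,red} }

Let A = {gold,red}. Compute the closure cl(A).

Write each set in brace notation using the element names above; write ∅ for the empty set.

cl via duality: int({green,blue}) = {green,blue}, so X∖{green,blue} = {gold,red}

{gold,red}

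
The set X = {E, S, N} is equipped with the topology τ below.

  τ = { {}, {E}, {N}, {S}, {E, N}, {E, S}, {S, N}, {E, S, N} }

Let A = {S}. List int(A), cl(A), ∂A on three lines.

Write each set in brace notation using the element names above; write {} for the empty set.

int(A) = {S}
cl(A)  = {S}
∂A     = {}

U open, U⊆A: {}, {S}. int(A) = ⋃ = {S}
X∖A={E, N}, int(X∖A)={E, N}, hence cl(A)={S}
∂A: remove int from cl → {}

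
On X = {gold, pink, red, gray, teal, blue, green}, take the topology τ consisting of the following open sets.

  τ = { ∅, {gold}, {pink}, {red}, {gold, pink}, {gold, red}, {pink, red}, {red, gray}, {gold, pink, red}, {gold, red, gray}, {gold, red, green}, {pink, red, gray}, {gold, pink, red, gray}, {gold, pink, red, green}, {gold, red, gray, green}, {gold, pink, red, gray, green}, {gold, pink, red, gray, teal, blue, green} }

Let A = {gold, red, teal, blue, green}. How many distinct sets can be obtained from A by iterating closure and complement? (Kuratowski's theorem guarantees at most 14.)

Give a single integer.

8

cl via duality: int({pink, gray}) = {pink}, so X∖{pink} = {gold, red, gray, teal, blue, green}
Write k for closure, c for complement:
  1. A     = {gold, red, teal, blue, green}
  2. kA    = {gold, red, gray, teal, blue, green}
  3. cA    = {pink, gray}
  4. ckA   = {pink}
  5. kcA   = {pink, gray, teal, blue}
  6. kckA  = {pink, teal, blue}
  7. ckcA  = {gold, red, green}
  8. ckckA = {gold, red, gray, green}
applying k or c yields no new set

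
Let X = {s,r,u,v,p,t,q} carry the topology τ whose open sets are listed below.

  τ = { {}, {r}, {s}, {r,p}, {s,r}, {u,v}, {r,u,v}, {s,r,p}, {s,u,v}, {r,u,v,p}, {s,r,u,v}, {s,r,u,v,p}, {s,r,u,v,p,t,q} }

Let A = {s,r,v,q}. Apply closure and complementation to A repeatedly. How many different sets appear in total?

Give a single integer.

X∖A={u,p,t}, int(X∖A)={}, hence cl(A)={s,r,u,v,p,t,q}
Orbit (k=closure, c=complement):
  1. A     = {s,r,v,q}
  2. kA    = {s,r,u,v,p,t,q}
  3. cA    = {u,p,t}
  4. ckA   = {}
  5. kcA   = {u,v,p,t,q}
  6. ckcA  = {s,r}
  7. kckcA = {s,r,p,t,q}
  8. ckckcA = {u,v}
  9. kckckcA = {u,v,t,q}
  10. ckckckcA = {s,r,p}
(closed under both — stop)

10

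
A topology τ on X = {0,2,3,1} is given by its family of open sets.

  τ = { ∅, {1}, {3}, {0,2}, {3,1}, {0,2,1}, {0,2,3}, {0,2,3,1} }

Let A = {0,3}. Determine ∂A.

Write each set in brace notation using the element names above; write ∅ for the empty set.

interior: largest open inside A is {3} (from ∅, {3})
cl via duality: int({2,1}) = {1}, so X∖{1} = {0,2,3}
cl∖int = {0,2}

{0,2}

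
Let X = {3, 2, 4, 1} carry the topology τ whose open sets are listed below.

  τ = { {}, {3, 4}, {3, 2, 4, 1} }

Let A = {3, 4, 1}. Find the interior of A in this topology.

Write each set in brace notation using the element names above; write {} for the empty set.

{3, 4}

opens ⊆ A: {}, {3, 4}; union → int = {3, 4}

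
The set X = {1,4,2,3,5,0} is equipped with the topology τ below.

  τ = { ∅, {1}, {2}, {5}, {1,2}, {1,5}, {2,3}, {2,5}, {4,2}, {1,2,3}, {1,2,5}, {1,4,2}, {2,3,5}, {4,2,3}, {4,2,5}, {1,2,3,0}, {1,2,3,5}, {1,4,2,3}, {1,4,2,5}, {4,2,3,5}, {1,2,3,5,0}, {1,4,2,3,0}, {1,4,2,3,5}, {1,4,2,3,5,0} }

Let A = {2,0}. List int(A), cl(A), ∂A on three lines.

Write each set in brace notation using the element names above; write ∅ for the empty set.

int(A) = {2}
cl(A)  = {4,2,3,0}
∂A     = {4,3,0}

opens ⊆ A: ∅, {2}; union → int = {2}
complement {1,4,3,5}; its interior {1,5}; cl(A) = X∖{1,5} = {4,2,3,0}
boundary = {4,2,3,0} ∖ {2} = {4,3,0}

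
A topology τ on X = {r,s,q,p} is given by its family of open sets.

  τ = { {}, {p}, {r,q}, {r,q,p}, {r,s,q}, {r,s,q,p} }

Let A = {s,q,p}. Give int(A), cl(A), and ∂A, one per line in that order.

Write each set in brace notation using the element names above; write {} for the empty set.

int(A) = {p}
cl(A)  = {r,s,q,p}
∂A     = {r,s,q}

open subsets of A: {}, {p}; so int(A) = {p}
closure: X∖int(X∖A) = X∖{} = {r,s,q,p}
∂A = {r,s,q,p} minus {p} = {r,s,q}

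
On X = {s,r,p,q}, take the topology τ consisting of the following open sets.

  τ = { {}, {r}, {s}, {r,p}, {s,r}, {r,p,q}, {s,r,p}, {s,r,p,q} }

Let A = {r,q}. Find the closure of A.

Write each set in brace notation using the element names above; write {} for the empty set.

{r,p,q}

closure: X∖int(X∖A) = X∖{s} = {r,p,q}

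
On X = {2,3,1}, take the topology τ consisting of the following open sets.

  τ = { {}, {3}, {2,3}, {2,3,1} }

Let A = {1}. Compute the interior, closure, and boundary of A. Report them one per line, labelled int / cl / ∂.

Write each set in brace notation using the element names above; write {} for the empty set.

open subsets of A: {}; so int(A) = {}
closure: X∖int(X∖A) = X∖{2,3} = {1}
∂A = {1} minus {} = {1}

int(A) = {}
cl(A)  = {1}
∂A     = {1}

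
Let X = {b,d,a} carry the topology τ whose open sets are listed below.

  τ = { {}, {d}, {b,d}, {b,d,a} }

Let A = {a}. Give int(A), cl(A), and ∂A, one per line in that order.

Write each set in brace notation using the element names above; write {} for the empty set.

int(A) = {}
cl(A)  = {a}
∂A     = {a}

U open, U⊆A: {}. int(A) = ⋃ = {}
X∖A={b,d}, int(X∖A)={b,d}, hence cl(A)={a}
∂A: remove int from cl → {a}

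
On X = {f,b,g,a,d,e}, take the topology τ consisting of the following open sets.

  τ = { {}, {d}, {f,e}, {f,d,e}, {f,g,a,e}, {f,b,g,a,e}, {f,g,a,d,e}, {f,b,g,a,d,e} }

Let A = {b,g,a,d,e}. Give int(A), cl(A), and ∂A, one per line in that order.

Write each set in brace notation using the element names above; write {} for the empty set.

int(A) = {d}
cl(A)  = {f,b,g,a,d,e}
∂A     = {f,b,g,a,e}

interior: largest open inside A is {d} (from {}, {d})
cl via duality: int({f}) = {}, so X∖{} = {f,b,g,a,d,e}
cl∖int = {f,b,g,a,e}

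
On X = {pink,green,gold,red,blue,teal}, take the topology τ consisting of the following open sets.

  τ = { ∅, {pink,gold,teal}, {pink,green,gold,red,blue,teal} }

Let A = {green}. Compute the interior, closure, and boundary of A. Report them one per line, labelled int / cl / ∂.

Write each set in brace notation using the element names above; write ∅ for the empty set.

open subsets of A: ∅; so int(A) = ∅
closure: X∖int(X∖A) = X∖{pink,gold,teal} = {green,red,blue}
∂A = {green,red,blue} minus ∅ = {green,red,blue}

int(A) = ∅
cl(A)  = {green,red,blue}
∂A     = {green,red,blue}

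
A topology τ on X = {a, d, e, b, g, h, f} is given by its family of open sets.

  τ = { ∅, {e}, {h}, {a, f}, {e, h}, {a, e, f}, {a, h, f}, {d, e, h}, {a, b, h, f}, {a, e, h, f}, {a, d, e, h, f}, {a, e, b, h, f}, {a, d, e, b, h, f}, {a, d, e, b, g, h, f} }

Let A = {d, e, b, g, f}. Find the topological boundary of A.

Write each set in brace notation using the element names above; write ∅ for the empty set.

{a, d, b, g, f}

U open, U⊆A: ∅, {e}. int(A) = ⋃ = {e}
X∖A={a, h}, int(X∖A)={h}, hence cl(A)={a, d, e, b, g, f}
∂A: remove int from cl → {a, d, b, g, f}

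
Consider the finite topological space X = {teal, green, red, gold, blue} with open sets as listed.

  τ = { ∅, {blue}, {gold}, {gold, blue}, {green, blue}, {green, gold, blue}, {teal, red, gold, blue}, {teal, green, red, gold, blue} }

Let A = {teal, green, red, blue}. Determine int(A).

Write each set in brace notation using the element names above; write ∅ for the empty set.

opens ⊆ A: ∅, {blue}, {green, blue}; union → int = {green, blue}

{green, blue}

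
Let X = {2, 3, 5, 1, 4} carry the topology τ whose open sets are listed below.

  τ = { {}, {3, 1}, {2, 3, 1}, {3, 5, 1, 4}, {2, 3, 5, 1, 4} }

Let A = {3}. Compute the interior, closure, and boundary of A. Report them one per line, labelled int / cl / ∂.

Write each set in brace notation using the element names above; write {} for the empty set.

opens ⊆ A: {}; union → int = {}
complement {2, 5, 1, 4}; its interior {}; cl(A) = X∖{} = {2, 3, 5, 1, 4}
boundary = {2, 3, 5, 1, 4} ∖ {} = {2, 3, 5, 1, 4}

int(A) = {}
cl(A)  = {2, 3, 5, 1, 4}
∂A     = {2, 3, 5, 1, 4}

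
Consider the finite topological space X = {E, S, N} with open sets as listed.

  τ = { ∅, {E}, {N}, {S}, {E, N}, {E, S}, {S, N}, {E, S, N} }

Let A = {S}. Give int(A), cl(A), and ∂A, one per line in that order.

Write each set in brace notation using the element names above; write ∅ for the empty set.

int(A) = {S}
cl(A)  = {S}
∂A     = ∅

open subsets of A: ∅, {S}; so int(A) = {S}
closure: X∖int(X∖A) = X∖{E, N} = {S}
∂A = {S} minus {S} = ∅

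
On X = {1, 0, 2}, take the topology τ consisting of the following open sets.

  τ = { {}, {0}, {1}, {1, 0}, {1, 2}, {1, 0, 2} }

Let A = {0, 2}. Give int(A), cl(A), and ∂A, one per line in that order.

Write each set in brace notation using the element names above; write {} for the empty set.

int(A) = {0}
cl(A)  = {0, 2}
∂A     = {2}

open subsets of A: {}, {0}; so int(A) = {0}
closure: X∖int(X∖A) = X∖{1} = {0, 2}
∂A = {0, 2} minus {0} = {2}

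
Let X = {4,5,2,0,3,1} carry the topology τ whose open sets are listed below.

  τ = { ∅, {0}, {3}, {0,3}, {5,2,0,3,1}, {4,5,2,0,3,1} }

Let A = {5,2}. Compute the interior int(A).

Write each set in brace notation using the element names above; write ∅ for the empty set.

∅

interior: largest open inside A is ∅ (from ∅)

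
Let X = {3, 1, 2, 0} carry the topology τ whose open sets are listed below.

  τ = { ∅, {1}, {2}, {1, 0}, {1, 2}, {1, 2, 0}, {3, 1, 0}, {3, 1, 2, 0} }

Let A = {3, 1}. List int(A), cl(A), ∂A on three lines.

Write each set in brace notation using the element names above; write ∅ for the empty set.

int(A) = {1}
cl(A)  = {3, 1, 0}
∂A     = {3, 0}

interior: largest open inside A is {1} (from ∅, {1})
cl via duality: int({2, 0}) = {2}, so X∖{2} = {3, 1, 0}
cl∖int = {3, 0}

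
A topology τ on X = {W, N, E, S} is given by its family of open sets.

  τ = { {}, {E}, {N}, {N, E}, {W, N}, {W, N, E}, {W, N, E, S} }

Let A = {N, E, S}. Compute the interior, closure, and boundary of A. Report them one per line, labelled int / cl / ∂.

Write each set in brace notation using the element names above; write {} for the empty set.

int(A) = {N, E}
cl(A)  = {W, N, E, S}
∂A     = {W, S}

interior: largest open inside A is {N, E} (from {}, {E}, {N}, {N, E})
cl via duality: int({W}) = {}, so X∖{} = {W, N, E, S}
cl∖int = {W, S}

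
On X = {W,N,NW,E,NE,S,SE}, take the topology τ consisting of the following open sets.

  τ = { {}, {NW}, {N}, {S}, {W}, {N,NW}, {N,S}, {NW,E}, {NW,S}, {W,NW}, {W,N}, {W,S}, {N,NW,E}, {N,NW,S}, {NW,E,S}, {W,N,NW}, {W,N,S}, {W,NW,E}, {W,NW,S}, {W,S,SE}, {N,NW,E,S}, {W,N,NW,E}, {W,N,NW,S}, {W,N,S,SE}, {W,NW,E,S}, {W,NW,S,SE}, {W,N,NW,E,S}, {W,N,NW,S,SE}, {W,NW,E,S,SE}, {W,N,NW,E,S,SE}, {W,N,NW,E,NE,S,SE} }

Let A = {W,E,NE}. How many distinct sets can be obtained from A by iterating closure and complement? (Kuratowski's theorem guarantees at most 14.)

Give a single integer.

complement {N,NW,S,SE}; its interior {N,NW,S}; cl(A) = X∖{N,NW,S} = {W,E,NE,SE}
With k = closure, c = complement:
  1. A     = {W,E,NE}
  2. kA    = {W,E,NE,SE}
  3. cA    = {N,NW,S,SE}
  4. ckA   = {N,NW,S}
  5. kcA   = {N,NW,E,NE,S,SE}
  6. ckcA  = {W}
  7. kckcA = {W,NE,SE}
  8. ckckcA = {N,NW,E,S}
k, c of each give nothing new

8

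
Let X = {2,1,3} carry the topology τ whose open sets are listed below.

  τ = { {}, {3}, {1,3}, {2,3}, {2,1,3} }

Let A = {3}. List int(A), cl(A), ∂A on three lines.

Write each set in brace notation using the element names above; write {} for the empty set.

U open, U⊆A: {}, {3}. int(A) = ⋃ = {3}
X∖A={2,1}, int(X∖A)={}, hence cl(A)={2,1,3}
∂A: remove int from cl → {2,1}

int(A) = {3}
cl(A)  = {2,1,3}
∂A     = {2,1}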